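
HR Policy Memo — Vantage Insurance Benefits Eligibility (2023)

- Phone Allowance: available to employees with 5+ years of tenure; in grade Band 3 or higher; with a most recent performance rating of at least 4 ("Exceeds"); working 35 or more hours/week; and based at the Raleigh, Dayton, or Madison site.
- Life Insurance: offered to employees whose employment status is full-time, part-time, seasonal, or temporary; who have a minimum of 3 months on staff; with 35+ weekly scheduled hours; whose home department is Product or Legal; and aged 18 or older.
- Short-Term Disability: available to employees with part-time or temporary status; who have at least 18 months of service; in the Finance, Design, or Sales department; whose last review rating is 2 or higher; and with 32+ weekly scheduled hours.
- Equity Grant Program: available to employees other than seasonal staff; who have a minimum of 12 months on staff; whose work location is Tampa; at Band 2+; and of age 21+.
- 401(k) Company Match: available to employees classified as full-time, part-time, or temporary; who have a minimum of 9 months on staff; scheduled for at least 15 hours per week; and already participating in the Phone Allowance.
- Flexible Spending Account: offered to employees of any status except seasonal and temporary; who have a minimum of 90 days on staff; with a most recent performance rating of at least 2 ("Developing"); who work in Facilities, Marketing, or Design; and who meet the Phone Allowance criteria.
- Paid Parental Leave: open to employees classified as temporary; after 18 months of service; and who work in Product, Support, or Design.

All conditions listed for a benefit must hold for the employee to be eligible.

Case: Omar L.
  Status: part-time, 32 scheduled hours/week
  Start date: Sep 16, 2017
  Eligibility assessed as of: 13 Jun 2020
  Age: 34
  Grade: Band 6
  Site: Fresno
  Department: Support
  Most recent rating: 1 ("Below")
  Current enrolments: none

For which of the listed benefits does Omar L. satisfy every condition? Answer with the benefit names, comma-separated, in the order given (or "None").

None

Service from Sep 16, 2017 to 13 Jun 2020: 1001 days.
Phone Allowance — service 1001 days < 5 years (≈1825 days) ✗ → not eligible.
Life Insurance — status part-time ✓; service 1001 days ≥ 3 months (≈90 days) ✓; 32 hrs/wk < 35 ✗ → not eligible.
Short-Term Disability — status part-time ✓; service 1001 days ≥ 18 months (≈540 days) ✓; dept Support ✗ → not eligible.
Equity Grant Program — status part-time ✓ (not excluded); service 1001 days ≥ 12 months (≈360 days) ✓; site Fresno ✗ (not Tampa) → not eligible.
401(k) Company Match — status part-time ✓; service 1001 days ≥ 9 months (≈270 days) ✓; 32 hrs/wk ≥ 15 ✓; not enrolled in Phone Allowance ✗ → not eligible.
Flexible Spending Account — status part-time ✓ (not excluded); service 1001 days ≥ 90 days ✓; rating 1 < 2 ✗ → not eligible.
Paid Parental Leave — status part-time ✗ (requires temporary) → not eligible.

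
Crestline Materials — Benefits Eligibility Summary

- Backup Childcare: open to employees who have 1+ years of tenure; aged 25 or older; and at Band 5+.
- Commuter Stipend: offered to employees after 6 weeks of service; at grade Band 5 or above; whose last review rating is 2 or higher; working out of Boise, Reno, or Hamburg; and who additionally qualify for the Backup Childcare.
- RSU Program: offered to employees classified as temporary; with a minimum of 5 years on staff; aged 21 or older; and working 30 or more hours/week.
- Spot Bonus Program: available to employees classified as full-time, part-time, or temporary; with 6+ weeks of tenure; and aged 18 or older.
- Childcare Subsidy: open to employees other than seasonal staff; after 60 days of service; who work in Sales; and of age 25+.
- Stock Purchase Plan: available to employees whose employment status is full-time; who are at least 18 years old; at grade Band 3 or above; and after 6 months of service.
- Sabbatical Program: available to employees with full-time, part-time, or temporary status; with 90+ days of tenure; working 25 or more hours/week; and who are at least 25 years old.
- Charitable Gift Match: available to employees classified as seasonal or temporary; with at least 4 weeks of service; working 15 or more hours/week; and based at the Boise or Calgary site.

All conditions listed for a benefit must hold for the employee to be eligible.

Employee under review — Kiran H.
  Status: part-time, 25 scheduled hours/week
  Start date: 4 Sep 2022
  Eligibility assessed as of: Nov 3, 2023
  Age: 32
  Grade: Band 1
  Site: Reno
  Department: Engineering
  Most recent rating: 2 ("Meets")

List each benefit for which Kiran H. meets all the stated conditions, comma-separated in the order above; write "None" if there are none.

Spot Bonus Program, Sabbatical Program

Service from 4 Sep 2022 to Nov 3, 2023: 425 days.
Backup Childcare — service 425 days ≥ 1 year (≈365 days) ✓; age 32 ≥ 25 ✓; grade Band 1 < Band 5 ✗ → not eligible.
Commuter Stipend — service 425 days ≥ 6 weeks (≈42 days) ✓; grade Band 1 < Band 5 ✗ → not eligible.
RSU Program — status part-time ✗ (requires temporary) → not eligible.
Spot Bonus Program — status part-time ✓; service 425 days ≥ 6 weeks (≈42 days) ✓; age 32 ≥ 18 ✓ → eligible.
Childcare Subsidy — status part-time ✓ (not excluded); service 425 days ≥ 60 days ✓; dept Engineering ✗ → not eligible.
Stock Purchase Plan — status part-time ✗ (requires full-time) → not eligible.
Sabbatical Program — status part-time ✓; service 425 days ≥ 90 days ✓; 25 hrs/wk ≥ 25 ✓; age 32 ≥ 25 ✓ → eligible.
Charitable Gift Match — status part-time ✗ (requires seasonal or temporary) → not eligible.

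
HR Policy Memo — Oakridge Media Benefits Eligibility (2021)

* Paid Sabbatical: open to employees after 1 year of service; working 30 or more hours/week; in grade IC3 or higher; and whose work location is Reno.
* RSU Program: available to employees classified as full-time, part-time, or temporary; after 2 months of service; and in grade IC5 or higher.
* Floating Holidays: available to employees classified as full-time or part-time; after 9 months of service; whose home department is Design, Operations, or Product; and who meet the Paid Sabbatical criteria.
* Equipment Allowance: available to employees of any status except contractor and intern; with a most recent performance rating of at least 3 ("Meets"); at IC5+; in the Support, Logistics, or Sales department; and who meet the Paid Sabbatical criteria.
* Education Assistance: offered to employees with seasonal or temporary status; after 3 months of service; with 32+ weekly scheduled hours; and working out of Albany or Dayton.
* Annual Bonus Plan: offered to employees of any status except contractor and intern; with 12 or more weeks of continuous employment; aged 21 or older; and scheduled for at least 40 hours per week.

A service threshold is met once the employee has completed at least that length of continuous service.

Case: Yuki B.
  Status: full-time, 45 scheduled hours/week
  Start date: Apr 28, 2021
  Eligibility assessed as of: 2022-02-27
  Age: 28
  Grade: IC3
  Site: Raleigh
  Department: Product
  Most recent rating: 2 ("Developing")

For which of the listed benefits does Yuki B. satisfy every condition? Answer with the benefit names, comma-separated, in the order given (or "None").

Annual Bonus Plan

Service from Apr 28, 2021 to 2022-02-27: 305 days.
Paid Sabbatical — service 305 days < 1 year (≈365 days) ✗ → not eligible.
RSU Program — status full-time ✓; service 305 days ≥ 2 months (≈60 days) ✓; grade IC3 < IC5 ✗ → not eligible.
Floating Holidays — status full-time ✓; service 305 days ≥ 9 months (≈270 days) ✓; dept Product ✓; not eligible for Paid Sabbatical ✗ → not eligible.
Equipment Allowance — status full-time ✓ (not excluded); rating 2 < 3 ✗ → not eligible.
Education Assistance — status full-time ✗ (requires seasonal or temporary) → not eligible.
Annual Bonus Plan — status full-time ✓ (not excluded); service 305 days ≥ 12 weeks (≈84 days) ✓; age 28 ≥ 21 ✓; 45 hrs/wk ≥ 40 ✓ → eligible.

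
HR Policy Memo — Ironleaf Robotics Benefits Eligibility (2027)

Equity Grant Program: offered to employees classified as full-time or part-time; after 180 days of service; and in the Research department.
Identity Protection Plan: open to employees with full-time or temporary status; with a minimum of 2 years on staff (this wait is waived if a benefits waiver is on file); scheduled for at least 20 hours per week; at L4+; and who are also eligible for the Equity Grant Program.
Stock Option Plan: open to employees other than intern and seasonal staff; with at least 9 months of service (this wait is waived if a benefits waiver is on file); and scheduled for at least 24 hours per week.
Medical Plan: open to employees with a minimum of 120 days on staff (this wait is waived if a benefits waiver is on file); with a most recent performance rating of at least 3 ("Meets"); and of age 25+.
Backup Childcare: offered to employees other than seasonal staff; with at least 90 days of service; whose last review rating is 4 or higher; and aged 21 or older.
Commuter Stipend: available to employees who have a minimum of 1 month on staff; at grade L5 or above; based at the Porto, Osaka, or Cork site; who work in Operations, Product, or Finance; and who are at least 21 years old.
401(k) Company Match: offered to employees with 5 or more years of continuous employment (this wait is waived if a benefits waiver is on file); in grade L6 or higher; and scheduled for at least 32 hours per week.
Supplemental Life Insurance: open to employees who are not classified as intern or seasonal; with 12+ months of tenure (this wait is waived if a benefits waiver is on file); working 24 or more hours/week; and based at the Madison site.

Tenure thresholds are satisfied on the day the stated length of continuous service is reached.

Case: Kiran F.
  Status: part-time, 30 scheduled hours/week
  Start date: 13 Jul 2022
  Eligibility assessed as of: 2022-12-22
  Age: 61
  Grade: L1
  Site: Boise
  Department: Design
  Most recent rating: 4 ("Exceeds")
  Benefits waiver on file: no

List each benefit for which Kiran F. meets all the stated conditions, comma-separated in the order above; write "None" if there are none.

Service from 13 Jul 2022 to 2022-12-22: 162 days.
Equity Grant Program — status part-time ✓; service 162 days < 180 days ✗ → not eligible.
Identity Protection Plan — status part-time ✗ (requires full-time or temporary) → not eligible.
Stock Option Plan — status part-time ✓ (not excluded); no waiver, service 162 days < 9 months (≈270 days) ✗ → not eligible.
Medical Plan — no waiver, service 162 days ≥ 120 days ✓; rating 4 ≥ 3 ✓; age 61 ≥ 25 ✓ → eligible.
Backup Childcare — status part-time ✓ (not excluded); service 162 days ≥ 90 days ✓; rating 4 ≥ 4 ✓; age 61 ≥ 21 ✓ → eligible.
Commuter Stipend — service 162 days ≥ 1 month (≈30 days) ✓; grade L1 < L5 ✗ → not eligible.
401(k) Company Match — no waiver, service 162 days < 5 years (≈1825 days) ✗ → not eligible.
Supplemental Life Insurance — status part-time ✓ (not excluded); no waiver, service 162 days < 12 months (≈360 days) ✗ → not eligible.

Medical Plan, Backup Childcare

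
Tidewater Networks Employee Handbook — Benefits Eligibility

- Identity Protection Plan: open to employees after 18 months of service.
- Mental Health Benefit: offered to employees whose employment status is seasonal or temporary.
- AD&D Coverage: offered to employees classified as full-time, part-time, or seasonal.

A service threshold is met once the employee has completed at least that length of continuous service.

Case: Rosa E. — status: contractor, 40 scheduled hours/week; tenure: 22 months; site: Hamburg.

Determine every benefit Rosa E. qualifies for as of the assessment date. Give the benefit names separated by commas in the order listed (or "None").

Identity Protection Plan

Identity Protection Plan — service 22 months ≥ 18 months ✓ → eligible.
Mental Health Benefit — status contractor ✗ (requires seasonal or temporary) → not eligible.
AD&D Coverage — status contractor ✗ (requires full-time, part-time, or seasonal) → not eligible.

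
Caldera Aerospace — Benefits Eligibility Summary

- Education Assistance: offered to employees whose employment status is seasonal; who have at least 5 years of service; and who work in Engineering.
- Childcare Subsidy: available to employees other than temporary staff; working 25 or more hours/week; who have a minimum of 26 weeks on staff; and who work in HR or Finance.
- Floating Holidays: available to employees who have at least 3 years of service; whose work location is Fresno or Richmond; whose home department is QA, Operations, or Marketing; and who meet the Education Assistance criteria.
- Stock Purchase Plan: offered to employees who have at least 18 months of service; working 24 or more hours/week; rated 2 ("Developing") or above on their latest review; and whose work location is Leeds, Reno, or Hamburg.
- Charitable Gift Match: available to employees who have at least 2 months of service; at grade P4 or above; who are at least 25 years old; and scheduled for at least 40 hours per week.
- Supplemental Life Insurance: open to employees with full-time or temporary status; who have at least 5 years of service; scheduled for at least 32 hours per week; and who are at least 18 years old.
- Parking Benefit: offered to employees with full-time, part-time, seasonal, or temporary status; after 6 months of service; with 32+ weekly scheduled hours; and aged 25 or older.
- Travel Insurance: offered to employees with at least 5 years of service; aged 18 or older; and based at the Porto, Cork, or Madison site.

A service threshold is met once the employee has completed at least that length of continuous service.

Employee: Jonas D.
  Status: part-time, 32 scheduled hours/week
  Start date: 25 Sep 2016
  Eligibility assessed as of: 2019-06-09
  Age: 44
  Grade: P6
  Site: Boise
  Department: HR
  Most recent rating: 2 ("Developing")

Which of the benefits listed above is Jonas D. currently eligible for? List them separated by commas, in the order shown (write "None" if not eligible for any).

Service from 25 Sep 2016 to 2019-06-09: 987 days.
Education Assistance — status part-time ✗ (requires seasonal) → not eligible.
Childcare Subsidy — status part-time ✓ (not excluded); 32 hrs/wk ≥ 25 ✓; service 987 days ≥ 26 weeks (≈182 days) ✓; dept HR ✓ → eligible.
Floating Holidays — service 987 days < 3 years (≈1095 days) ✗ → not eligible.
Stock Purchase Plan — service 987 days ≥ 18 months (≈540 days) ✓; 32 hrs/wk ≥ 24 ✓; rating 2 ≥ 2 ✓; site Boise ✗ (not Leeds, Reno, or Hamburg) → not eligible.
Charitable Gift Match — service 987 days ≥ 2 months (≈60 days) ✓; grade P6 ≥ P4 ✓; age 44 ≥ 25 ✓; 32 hrs/wk < 40 ✗ → not eligible.
Supplemental Life Insurance — status part-time ✗ (requires full-time or temporary) → not eligible.
Parking Benefit — status part-time ✓; service 987 days ≥ 6 months (≈180 days) ✓; 32 hrs/wk ≥ 32 ✓; age 44 ≥ 25 ✓ → eligible.
Travel Insurance — service 987 days < 5 years (≈1825 days) ✗ → not eligible.

Childcare Subsidy, Parking Benefit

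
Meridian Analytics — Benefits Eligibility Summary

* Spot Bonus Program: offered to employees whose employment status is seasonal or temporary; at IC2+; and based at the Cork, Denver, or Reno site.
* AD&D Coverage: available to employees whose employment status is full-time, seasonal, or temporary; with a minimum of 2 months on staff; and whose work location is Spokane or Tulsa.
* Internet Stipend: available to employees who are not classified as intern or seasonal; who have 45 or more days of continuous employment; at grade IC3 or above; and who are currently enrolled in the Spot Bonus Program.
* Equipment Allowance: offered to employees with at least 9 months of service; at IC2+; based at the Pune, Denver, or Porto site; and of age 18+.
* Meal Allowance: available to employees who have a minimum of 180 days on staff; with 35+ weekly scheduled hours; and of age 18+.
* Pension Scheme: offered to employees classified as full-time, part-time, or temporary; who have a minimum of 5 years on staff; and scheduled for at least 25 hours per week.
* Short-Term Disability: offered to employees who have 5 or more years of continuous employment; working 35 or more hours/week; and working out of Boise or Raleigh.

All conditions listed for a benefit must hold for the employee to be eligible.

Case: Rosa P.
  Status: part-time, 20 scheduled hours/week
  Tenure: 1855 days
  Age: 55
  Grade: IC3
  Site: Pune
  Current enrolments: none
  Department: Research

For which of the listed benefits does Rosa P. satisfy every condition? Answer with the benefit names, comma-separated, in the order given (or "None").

Spot Bonus Program — status part-time ✗ (requires seasonal or temporary) → not eligible.
AD&D Coverage — status part-time ✗ (requires full-time, seasonal, or temporary) → not eligible.
Internet Stipend — status part-time ✓ (not excluded); service 1855 days ≥ 45 days ✓; grade IC3 ≥ IC3 ✓; not enrolled in Spot Bonus Program ✗ → not eligible.
Equipment Allowance — service 1855 days ≥ 9 months (≈270 days) ✓; grade IC3 ≥ IC2 ✓; site Pune ✓; age 55 ≥ 18 ✓ → eligible.
Meal Allowance — service 1855 days ≥ 180 days ✓; 20 hrs/wk < 35 ✗ → not eligible.
Pension Scheme — status part-time ✓; service 1855 days ≥ 5 years (≈1825 days) ✓; 20 hrs/wk < 25 ✗ → not eligible.
Short-Term Disability — service 1855 days ≥ 5 years (≈1825 days) ✓; 20 hrs/wk < 35 ✗ → not eligible.

Equipment Allowance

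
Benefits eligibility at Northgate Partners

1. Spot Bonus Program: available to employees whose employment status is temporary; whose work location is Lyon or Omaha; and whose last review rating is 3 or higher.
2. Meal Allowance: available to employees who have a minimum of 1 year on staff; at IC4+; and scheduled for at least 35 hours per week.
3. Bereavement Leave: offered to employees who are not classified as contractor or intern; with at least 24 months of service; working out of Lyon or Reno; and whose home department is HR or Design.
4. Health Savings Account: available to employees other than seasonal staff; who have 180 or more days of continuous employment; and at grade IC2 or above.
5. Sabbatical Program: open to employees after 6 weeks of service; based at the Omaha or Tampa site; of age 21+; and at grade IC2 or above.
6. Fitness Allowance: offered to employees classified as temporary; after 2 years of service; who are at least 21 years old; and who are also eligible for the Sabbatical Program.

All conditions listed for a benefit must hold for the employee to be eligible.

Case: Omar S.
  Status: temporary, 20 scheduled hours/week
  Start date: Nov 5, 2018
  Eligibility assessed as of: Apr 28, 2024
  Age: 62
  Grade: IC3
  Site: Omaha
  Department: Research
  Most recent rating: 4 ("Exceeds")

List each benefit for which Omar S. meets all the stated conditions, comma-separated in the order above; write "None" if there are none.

Service from Nov 5, 2018 to Apr 28, 2024: 2001 days.
Spot Bonus Program — status temporary ✓; site Omaha ✓; rating 4 ≥ 3 ✓ → eligible.
Meal Allowance — service 2001 days ≥ 1 year (≈365 days) ✓; grade IC3 < IC4 ✗ → not eligible.
Bereavement Leave — status temporary ✓ (not excluded); service 2001 days ≥ 24 months (≈720 days) ✓; site Omaha ✗ (not Lyon or Reno) → not eligible.
Health Savings Account — status temporary ✓ (not excluded); service 2001 days ≥ 180 days ✓; grade IC3 ≥ IC2 ✓ → eligible.
Sabbatical Program — service 2001 days ≥ 6 weeks (≈42 days) ✓; site Omaha ✓; age 62 ≥ 21 ✓; grade IC3 ≥ IC2 ✓ → eligible.
Fitness Allowance — status temporary ✓; service 2001 days ≥ 2 years (≈730 days) ✓; age 62 ≥ 21 ✓; eligible for Sabbatical Program ✓ → eligible.

Spot Bonus Program, Health Savings Account, Sabbatical Program, Fitness Allowance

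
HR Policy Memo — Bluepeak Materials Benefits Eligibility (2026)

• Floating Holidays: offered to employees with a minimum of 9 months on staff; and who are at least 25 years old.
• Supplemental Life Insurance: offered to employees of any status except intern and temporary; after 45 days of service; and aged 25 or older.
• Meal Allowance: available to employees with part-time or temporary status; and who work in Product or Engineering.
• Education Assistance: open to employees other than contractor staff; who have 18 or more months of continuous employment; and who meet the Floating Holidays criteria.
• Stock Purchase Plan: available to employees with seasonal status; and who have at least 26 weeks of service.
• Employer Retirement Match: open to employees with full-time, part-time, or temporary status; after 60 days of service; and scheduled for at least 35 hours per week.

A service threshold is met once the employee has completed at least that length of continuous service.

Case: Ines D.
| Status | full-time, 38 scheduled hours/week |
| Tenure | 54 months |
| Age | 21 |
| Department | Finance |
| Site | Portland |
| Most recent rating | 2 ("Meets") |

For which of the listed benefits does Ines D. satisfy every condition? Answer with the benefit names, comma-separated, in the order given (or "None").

Employer Retirement Match

Floating Holidays — service 54 months ≥ 9 months ✓; age 21 < 25 ✗ → not eligible.
Supplemental Life Insurance — status full-time ✓ (not excluded); service 54 months ≥ 45 days ✓; age 21 < 25 ✗ → not eligible.
Meal Allowance — status full-time ✗ (requires part-time or temporary) → not eligible.
Education Assistance — status full-time ✓ (not excluded); service 54 months ≥ 18 months ✓; not eligible for Floating Holidays ✗ → not eligible.
Stock Purchase Plan — status full-time ✗ (requires seasonal) → not eligible.
Employer Retirement Match — status full-time ✓; service 54 months ≥ 60 days ✓; 38 hrs/wk ≥ 35 ✓ → eligible.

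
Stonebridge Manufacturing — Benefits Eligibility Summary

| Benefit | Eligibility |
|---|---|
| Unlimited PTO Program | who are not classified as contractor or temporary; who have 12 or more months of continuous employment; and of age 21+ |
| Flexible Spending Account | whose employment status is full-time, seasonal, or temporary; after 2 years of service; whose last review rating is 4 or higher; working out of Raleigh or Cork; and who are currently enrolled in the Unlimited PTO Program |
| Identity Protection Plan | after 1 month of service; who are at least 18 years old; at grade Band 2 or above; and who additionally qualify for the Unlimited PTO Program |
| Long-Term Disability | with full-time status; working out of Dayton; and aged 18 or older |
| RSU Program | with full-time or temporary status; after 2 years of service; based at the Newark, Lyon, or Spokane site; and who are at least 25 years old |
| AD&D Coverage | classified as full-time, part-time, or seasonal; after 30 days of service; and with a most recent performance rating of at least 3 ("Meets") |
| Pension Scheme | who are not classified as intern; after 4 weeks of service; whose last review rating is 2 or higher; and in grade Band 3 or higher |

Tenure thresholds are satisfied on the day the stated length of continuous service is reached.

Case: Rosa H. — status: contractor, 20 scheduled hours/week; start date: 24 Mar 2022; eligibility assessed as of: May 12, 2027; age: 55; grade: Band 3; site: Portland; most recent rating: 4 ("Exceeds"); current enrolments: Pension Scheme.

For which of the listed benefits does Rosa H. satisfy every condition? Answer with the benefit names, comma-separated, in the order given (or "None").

Pension Scheme

Service from 24 Mar 2022 to May 12, 2027: 1875 days.
Unlimited PTO Program — status contractor ✗ (excluded) → not eligible.
Flexible Spending Account — status contractor ✗ (requires full-time, seasonal, or temporary) → not eligible.
Identity Protection Plan — service 1875 days ≥ 1 month (≈30 days) ✓; age 55 ≥ 18 ✓; grade Band 3 ≥ Band 2 ✓; not eligible for Unlimited PTO Program ✗ → not eligible.
Long-Term Disability — status contractor ✗ (requires full-time) → not eligible.
RSU Program — status contractor ✗ (requires full-time or temporary) → not eligible.
AD&D Coverage — status contractor ✗ (requires full-time, part-time, or seasonal) → not eligible.
Pension Scheme — status contractor ✓ (not excluded); service 1875 days ≥ 4 weeks (≈28 days) ✓; rating 4 ≥ 2 ✓; grade Band 3 ≥ Band 3 ✓ → eligible.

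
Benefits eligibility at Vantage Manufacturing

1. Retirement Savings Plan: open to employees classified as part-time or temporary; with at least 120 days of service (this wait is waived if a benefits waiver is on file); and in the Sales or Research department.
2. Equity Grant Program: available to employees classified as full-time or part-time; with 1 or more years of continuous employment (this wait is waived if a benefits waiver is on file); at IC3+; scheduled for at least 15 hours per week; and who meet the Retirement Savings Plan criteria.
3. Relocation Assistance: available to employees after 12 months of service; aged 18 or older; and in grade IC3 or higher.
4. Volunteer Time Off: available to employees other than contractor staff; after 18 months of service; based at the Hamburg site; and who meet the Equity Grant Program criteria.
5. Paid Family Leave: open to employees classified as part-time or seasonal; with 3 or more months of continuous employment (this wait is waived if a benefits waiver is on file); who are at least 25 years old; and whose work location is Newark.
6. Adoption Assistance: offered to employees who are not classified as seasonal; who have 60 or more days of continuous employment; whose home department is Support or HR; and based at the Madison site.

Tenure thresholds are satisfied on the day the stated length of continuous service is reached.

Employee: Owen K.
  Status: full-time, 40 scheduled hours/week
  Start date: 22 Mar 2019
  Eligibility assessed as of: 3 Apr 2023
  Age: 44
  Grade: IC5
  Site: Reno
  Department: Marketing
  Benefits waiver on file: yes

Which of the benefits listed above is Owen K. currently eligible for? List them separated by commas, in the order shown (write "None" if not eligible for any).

Service from 22 Mar 2019 to 3 Apr 2023: 1473 days.
Retirement Savings Plan — status full-time ✗ (requires part-time or temporary) → not eligible.
Equity Grant Program — status full-time ✓; benefits waiver on file ✓; grade IC5 ≥ IC3 ✓; 40 hrs/wk ≥ 15 ✓; not eligible for Retirement Savings Plan ✗ → not eligible.
Relocation Assistance — service 1473 days ≥ 12 months (≈360 days) ✓; age 44 ≥ 18 ✓; grade IC5 ≥ IC3 ✓ → eligible.
Volunteer Time Off — status full-time ✓ (not excluded); service 1473 days ≥ 18 months (≈540 days) ✓; site Reno ✗ (not Hamburg) → not eligible.
Paid Family Leave — status full-time ✗ (requires part-time or seasonal) → not eligible.
Adoption Assistance — status full-time ✓ (not excluded); service 1473 days ≥ 60 days ✓; dept Marketing ✗ → not eligible.

Relocation Assistance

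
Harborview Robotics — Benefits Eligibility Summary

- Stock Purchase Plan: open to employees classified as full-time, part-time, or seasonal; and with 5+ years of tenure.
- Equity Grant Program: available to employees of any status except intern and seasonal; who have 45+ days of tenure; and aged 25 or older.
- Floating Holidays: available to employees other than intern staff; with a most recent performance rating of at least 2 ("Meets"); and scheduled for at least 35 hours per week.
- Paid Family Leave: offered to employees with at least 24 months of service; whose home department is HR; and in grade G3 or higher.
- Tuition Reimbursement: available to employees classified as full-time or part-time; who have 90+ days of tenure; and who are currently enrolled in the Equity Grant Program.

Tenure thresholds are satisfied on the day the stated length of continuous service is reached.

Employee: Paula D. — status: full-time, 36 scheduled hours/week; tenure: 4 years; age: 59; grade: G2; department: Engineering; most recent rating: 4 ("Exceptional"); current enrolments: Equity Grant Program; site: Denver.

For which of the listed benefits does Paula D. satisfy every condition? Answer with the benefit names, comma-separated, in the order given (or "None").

Equity Grant Program, Floating Holidays, Tuition Reimbursement

Stock Purchase Plan — status full-time ✓; service 4 years < 5 years ✗ → not eligible.
Equity Grant Program — status full-time ✓ (not excluded); service 4 years ≥ 45 days ✓; age 59 ≥ 25 ✓ → eligible.
Floating Holidays — status full-time ✓ (not excluded); rating 4 ≥ 2 ✓; 36 hrs/wk ≥ 35 ✓ → eligible.
Paid Family Leave — service 4 years ≥ 24 months (≈720 days) ✓; dept Engineering ✗ → not eligible.
Tuition Reimbursement — status full-time ✓; service 4 years ≥ 90 days ✓; enrolled in Equity Grant Program ✓ → eligible.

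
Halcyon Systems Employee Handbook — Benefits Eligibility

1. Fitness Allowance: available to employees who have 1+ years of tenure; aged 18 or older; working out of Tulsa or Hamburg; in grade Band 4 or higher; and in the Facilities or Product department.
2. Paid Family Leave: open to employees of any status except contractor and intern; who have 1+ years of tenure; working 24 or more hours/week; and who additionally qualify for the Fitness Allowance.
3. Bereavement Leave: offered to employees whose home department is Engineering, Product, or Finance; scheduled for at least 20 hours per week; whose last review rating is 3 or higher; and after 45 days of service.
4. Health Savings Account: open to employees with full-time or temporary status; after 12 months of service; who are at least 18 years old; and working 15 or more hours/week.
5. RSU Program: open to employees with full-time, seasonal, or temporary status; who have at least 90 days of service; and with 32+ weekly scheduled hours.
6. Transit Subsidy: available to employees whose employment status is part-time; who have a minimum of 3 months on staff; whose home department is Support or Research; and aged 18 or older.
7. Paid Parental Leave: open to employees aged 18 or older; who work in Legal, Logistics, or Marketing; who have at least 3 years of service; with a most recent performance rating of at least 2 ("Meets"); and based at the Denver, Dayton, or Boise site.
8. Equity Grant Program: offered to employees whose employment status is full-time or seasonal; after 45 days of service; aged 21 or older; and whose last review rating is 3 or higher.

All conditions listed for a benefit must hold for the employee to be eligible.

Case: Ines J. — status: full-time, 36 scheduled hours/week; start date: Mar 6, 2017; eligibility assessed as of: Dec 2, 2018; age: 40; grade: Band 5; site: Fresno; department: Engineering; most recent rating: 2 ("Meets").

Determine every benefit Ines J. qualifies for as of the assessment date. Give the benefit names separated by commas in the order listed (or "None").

Health Savings Account, RSU Program

Service from Mar 6, 2017 to Dec 2, 2018: 636 days.
Fitness Allowance — service 636 days ≥ 1 year (≈365 days) ✓; age 40 ≥ 18 ✓; site Fresno ✗ (not Tulsa or Hamburg) → not eligible.
Paid Family Leave — status full-time ✓ (not excluded); service 636 days ≥ 1 year (≈365 days) ✓; 36 hrs/wk ≥ 24 ✓; not eligible for Fitness Allowance ✗ → not eligible.
Bereavement Leave — dept Engineering ✓; 36 hrs/wk ≥ 20 ✓; rating 2 < 3 ✗ → not eligible.
Health Savings Account — status full-time ✓; service 636 days ≥ 12 months (≈360 days) ✓; age 40 ≥ 18 ✓; 36 hrs/wk ≥ 15 ✓ → eligible.
RSU Program — status full-time ✓; service 636 days ≥ 90 days ✓; 36 hrs/wk ≥ 32 ✓ → eligible.
Transit Subsidy — status full-time ✗ (requires part-time) → not eligible.
Paid Parental Leave — age 40 ≥ 18 ✓; dept Engineering ✗ → not eligible.
Equity Grant Program — status full-time ✓; service 636 days ≥ 45 days ✓; age 40 ≥ 21 ✓; rating 2 < 3 ✗ → not eligible.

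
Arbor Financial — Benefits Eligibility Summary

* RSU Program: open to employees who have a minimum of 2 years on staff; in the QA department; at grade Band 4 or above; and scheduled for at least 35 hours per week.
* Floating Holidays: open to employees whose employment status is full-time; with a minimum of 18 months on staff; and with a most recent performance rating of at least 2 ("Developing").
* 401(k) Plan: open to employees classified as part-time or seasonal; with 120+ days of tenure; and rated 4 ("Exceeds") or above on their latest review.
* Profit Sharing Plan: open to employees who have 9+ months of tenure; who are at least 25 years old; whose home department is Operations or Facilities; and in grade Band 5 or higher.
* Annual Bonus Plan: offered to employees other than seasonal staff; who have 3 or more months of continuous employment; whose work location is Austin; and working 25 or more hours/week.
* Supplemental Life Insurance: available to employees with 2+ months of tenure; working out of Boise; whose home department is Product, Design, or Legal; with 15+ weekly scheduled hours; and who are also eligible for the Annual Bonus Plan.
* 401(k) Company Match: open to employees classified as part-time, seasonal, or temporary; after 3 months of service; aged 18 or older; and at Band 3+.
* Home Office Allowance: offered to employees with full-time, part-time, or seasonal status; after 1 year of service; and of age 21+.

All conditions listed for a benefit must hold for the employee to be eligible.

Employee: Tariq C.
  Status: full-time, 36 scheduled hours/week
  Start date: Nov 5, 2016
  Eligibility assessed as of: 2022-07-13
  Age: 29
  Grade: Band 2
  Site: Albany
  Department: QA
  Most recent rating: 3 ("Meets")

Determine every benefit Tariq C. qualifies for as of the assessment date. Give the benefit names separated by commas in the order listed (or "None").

Service from Nov 5, 2016 to 2022-07-13: 2076 days.
RSU Program — service 2076 days ≥ 2 years (≈730 days) ✓; dept QA ✓; grade Band 2 < Band 4 ✗ → not eligible.
Floating Holidays — status full-time ✓; service 2076 days ≥ 18 months (≈540 days) ✓; rating 3 ≥ 2 ✓ → eligible.
401(k) Plan — status full-time ✗ (requires part-time or seasonal) → not eligible.
Profit Sharing Plan — service 2076 days ≥ 9 months (≈270 days) ✓; age 29 ≥ 25 ✓; dept QA ✗ → not eligible.
Annual Bonus Plan — status full-time ✓ (not excluded); service 2076 days ≥ 3 months (≈90 days) ✓; site Albany ✗ (not Austin) → not eligible.
Supplemental Life Insurance — service 2076 days ≥ 2 months (≈60 days) ✓; site Albany ✗ (not Boise) → not eligible.
401(k) Company Match — status full-time ✗ (requires part-time, seasonal, or temporary) → not eligible.
Home Office Allowance — status full-time ✓; service 2076 days ≥ 1 year (≈365 days) ✓; age 29 ≥ 21 ✓ → eligible.

Floating Holidays, Home Office Allowance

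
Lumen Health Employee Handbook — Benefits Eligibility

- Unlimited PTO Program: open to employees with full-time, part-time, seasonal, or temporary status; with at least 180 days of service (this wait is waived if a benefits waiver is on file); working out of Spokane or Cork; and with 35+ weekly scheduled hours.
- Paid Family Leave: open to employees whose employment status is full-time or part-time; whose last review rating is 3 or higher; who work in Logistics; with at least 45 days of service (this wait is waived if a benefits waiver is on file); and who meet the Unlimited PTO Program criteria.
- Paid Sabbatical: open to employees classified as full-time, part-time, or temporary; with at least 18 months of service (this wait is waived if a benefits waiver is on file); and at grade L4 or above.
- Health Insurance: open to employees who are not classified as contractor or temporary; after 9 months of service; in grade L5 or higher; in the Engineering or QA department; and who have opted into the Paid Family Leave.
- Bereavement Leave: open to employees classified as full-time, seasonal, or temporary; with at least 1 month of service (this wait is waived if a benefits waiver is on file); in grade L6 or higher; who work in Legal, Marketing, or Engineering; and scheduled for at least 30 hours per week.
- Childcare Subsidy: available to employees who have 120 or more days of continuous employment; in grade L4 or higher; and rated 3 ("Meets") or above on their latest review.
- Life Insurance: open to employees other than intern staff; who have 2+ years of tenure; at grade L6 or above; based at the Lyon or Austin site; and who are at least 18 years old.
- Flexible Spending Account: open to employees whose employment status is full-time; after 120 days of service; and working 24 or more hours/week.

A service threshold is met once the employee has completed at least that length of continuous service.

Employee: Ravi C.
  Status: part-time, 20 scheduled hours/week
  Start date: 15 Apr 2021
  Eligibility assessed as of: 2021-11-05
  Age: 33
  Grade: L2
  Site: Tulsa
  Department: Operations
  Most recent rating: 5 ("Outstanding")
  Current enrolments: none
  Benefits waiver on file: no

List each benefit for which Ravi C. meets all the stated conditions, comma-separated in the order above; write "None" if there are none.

Service from 15 Apr 2021 to 2021-11-05: 204 days.
Unlimited PTO Program — status part-time ✓; no waiver, service 204 days ≥ 180 days ✓; site Tulsa ✗ (not Spokane or Cork) → not eligible.
Paid Family Leave — status part-time ✓; rating 5 ≥ 3 ✓; dept Operations ✗ → not eligible.
Paid Sabbatical — status part-time ✓; no waiver, service 204 days < 18 months (≈540 days) ✗ → not eligible.
Health Insurance — status part-time ✓ (not excluded); service 204 days < 9 months (≈270 days) ✗ → not eligible.
Bereavement Leave — status part-time ✗ (requires full-time, seasonal, or temporary) → not eligible.
Childcare Subsidy — service 204 days ≥ 120 days ✓; grade L2 < L4 ✗ → not eligible.
Life Insurance — status part-time ✓ (not excluded); service 204 days < 2 years (≈730 days) ✗ → not eligible.
Flexible Spending Account — status part-time ✗ (requires full-time) → not eligible.

None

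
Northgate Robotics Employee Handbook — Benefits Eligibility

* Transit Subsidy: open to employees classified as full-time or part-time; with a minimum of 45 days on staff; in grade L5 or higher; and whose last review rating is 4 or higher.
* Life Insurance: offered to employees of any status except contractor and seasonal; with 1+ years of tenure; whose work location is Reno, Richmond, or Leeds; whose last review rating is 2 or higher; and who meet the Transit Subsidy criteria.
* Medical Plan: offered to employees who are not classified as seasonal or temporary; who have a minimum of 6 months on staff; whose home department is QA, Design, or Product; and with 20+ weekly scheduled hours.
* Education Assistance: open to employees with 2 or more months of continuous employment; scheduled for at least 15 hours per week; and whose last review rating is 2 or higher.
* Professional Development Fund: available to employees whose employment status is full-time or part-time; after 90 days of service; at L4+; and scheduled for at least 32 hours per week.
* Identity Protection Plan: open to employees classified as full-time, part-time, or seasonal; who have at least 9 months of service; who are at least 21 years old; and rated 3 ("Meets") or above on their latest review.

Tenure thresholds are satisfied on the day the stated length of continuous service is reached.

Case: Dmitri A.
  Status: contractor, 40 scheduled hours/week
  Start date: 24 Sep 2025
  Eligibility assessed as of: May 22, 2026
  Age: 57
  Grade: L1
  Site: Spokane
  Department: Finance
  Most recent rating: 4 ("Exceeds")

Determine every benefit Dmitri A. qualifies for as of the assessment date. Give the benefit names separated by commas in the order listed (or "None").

Service from 24 Sep 2025 to May 22, 2026: 240 days.
Transit Subsidy — status contractor ✗ (requires full-time or part-time) → not eligible.
Life Insurance — status contractor ✗ (excluded) → not eligible.
Medical Plan — status contractor ✓ (not excluded); service 240 days ≥ 6 months (≈180 days) ✓; dept Finance ✗ → not eligible.
Education Assistance — service 240 days ≥ 2 months (≈60 days) ✓; 40 hrs/wk ≥ 15 ✓; rating 4 ≥ 2 ✓ → eligible.
Professional Development Fund — status contractor ✗ (requires full-time or part-time) → not eligible.
Identity Protection Plan — status contractor ✗ (requires full-time, part-time, or seasonal) → not eligible.

Education Assistance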